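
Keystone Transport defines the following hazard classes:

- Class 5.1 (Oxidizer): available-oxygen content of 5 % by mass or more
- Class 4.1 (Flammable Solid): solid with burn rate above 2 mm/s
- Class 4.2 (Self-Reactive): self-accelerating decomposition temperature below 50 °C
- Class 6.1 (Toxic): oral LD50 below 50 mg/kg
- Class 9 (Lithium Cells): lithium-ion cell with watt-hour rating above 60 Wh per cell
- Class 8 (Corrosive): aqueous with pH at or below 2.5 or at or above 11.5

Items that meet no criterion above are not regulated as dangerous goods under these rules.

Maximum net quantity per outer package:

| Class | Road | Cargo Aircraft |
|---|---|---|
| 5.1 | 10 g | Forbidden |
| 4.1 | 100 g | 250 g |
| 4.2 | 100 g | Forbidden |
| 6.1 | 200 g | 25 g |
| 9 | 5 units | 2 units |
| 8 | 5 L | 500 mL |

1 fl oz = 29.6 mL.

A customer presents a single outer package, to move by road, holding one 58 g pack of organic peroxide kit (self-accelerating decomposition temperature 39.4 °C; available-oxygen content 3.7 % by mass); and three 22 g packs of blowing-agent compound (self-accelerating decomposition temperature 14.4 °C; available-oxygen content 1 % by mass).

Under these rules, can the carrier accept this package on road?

No

Organic peroxide kit: self-accelerating decomposition temperature 39.4 °C < 50 °C → Class 4.2 (Self-Reactive).
The blowing-agent compound has self-accelerating decomposition temperature 14.4 °C, which is < 50 °C, so it is Class 4.2 (Self-Reactive).
Class 4.2 net quantity: 58 g + (three 22 g packs = 66 g) = 124 g.
That exceeds the Class 4.2 road limit of 100 g.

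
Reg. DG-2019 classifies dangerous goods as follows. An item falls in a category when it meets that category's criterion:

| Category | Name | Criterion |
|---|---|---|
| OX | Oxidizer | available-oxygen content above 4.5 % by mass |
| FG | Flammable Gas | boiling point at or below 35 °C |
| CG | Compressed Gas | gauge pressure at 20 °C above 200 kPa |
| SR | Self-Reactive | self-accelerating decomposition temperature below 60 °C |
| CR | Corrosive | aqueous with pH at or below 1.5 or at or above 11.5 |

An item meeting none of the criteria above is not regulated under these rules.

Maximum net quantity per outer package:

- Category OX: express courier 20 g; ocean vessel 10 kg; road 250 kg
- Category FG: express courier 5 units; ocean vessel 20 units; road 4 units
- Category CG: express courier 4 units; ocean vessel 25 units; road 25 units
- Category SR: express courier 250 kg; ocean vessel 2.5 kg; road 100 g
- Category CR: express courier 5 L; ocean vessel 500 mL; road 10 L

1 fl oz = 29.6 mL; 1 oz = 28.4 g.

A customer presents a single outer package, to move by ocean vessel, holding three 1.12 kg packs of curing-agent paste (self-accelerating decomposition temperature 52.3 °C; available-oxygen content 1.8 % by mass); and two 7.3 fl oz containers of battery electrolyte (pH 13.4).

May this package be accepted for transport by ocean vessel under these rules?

No

Curing-agent paste: self-accelerating decomposition temperature 52.3 °C < 60 °C → Category SR (Self-Reactive).
With pH 13.4 (≥ 11.5), the battery electrolyte falls in Category CR.
Category CR quantity: two 7.3 fl oz containers = 432.16 mL.
That is within the Category CR ocean vessel limit of 500 mL.
Category SR quantity: three 1.12 kg packs = 3.36 kg.
3.36 kg exceeds the ocean vessel limit of 2.5 kg for Category SR.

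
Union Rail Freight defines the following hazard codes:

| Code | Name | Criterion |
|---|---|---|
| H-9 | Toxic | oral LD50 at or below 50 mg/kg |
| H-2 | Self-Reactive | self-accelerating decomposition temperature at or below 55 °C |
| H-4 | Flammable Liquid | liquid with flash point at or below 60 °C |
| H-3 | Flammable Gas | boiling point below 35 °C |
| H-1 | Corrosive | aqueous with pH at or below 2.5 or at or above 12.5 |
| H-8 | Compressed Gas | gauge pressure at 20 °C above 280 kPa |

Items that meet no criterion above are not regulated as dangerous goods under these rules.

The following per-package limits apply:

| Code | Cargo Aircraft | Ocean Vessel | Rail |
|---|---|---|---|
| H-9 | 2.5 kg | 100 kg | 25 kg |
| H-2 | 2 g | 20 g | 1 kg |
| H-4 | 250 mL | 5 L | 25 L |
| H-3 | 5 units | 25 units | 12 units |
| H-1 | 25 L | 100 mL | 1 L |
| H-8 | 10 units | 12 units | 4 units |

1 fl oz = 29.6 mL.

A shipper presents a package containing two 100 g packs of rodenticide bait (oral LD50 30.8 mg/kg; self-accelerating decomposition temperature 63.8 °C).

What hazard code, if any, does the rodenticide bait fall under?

Code H-9

With oral LD50 30.8 mg/kg (≤ 50 mg/kg), the rodenticide bait falls in Code H-9.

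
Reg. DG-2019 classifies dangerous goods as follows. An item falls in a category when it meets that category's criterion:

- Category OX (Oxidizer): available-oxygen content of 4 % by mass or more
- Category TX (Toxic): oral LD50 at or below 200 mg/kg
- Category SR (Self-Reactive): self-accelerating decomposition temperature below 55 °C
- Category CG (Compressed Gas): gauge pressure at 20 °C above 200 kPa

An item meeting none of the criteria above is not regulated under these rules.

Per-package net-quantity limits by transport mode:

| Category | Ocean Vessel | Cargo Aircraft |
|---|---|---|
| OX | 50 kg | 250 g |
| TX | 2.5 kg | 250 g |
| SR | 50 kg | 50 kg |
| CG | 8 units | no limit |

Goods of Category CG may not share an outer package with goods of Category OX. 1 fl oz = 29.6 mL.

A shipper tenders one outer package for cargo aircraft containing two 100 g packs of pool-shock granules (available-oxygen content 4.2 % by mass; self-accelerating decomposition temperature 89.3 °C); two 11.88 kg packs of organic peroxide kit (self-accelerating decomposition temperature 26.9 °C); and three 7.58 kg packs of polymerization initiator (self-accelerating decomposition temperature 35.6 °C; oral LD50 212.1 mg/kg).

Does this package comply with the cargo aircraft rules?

The pool-shock granules have available-oxygen content 4.2 % by mass, which is ≥ 4 % by mass, so they are Category OX (Oxidizer).
Organic peroxide kit: self-accelerating decomposition temperature 26.9 °C < 55 °C → Category SR (Self-Reactive).
Polymerization initiator: self-accelerating decomposition temperature 35.6 °C < 55 °C → Category SR (Self-Reactive).
Category SR net quantity: (two 11.88 kg packs = 23.76 kg) + (three 7.58 kg packs = 22.74 kg) = 46.5 kg.
That is within the Category SR cargo aircraft limit of 50 kg.
Category OX quantity: two 100 g packs = 200 g.
200 g is within the cargo aircraft limit of 250 g for Category OX.
The segregation rule (Category CG with Category OX) does not apply to Category SR with Category OX.
Every hazard category is within its cargo aircraft limit and no segregation rule is violated.

Yes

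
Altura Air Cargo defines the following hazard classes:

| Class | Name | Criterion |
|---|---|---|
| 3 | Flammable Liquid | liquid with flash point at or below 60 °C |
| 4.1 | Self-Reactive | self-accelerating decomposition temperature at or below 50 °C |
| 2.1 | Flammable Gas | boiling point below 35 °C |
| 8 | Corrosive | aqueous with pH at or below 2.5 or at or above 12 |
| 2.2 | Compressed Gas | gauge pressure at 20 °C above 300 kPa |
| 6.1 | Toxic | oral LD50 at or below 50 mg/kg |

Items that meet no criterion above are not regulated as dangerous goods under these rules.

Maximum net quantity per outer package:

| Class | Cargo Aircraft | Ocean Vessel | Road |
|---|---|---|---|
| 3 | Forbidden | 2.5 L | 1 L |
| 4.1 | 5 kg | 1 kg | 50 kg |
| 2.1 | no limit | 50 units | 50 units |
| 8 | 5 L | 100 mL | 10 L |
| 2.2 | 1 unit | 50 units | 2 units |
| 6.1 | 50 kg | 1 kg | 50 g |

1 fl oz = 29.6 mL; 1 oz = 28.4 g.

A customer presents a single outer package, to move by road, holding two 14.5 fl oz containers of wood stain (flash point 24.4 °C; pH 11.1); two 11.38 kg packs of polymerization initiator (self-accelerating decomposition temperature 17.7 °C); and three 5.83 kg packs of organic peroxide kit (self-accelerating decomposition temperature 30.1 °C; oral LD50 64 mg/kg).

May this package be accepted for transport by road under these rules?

Yes

The wood stain has flash point 24.4 °C, which is ≤ 60 °C, so it is Class 3 (Flammable Liquid).
Self-accelerating decomposition temperature 17.7 °C meets the Class 4.1 criterion (Self-Reactive), so the polymerization initiator is Class 4.1.
Self-accelerating decomposition temperature 30.1 °C meets the Class 4.1 criterion (Self-Reactive), so the organic peroxide kit is Class 4.1.
Class 4.1 net quantity: (two 11.38 kg packs = 22.76 kg) + (three 5.83 kg packs = 17.49 kg) = 40.25 kg.
40.25 kg ≤ 50 kg (road limit, Class 4.1) — within limit.
Class 3 quantity: two 14.5 fl oz containers = 858.4 mL.
858.4 mL ≤ 1 L (road limit, Class 3) — within limit.
Every hazard class is within its road limit and no segregation rule is violated.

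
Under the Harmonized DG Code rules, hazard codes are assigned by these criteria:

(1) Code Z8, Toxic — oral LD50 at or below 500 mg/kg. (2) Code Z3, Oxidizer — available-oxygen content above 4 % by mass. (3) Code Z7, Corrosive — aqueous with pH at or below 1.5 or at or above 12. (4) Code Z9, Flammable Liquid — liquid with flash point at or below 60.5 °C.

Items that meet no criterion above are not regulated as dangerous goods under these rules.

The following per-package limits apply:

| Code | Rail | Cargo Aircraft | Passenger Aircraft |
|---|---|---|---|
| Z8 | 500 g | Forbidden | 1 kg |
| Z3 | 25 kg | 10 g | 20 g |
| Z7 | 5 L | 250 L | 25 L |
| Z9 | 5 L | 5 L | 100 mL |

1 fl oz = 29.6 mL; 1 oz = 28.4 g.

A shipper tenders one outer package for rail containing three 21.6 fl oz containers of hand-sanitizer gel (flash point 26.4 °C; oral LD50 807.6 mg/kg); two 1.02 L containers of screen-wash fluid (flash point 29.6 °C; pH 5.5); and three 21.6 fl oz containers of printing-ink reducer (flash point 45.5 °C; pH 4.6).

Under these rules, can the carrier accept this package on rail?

No

Flash point 26.4 °C meets the Code Z9 criterion (Flammable Liquid), so the hand-sanitizer gel is Code Z9.
The screen-wash fluid has flash point 29.6 °C, which is ≤ 60.5 °C, so it is Code Z9 (Flammable Liquid).
Flash point 45.5 °C meets the Code Z9 criterion (Flammable Liquid), so the printing-ink reducer is Code Z9.
Total Code Z9: (three 21.6 fl oz containers = 1918.08 mL) + (two 1.02 L containers = 2.04 L) + (three 21.6 fl oz containers = 1918.08 mL) = 5876.16 mL.
That exceeds the Code Z9 rail limit of 5 L.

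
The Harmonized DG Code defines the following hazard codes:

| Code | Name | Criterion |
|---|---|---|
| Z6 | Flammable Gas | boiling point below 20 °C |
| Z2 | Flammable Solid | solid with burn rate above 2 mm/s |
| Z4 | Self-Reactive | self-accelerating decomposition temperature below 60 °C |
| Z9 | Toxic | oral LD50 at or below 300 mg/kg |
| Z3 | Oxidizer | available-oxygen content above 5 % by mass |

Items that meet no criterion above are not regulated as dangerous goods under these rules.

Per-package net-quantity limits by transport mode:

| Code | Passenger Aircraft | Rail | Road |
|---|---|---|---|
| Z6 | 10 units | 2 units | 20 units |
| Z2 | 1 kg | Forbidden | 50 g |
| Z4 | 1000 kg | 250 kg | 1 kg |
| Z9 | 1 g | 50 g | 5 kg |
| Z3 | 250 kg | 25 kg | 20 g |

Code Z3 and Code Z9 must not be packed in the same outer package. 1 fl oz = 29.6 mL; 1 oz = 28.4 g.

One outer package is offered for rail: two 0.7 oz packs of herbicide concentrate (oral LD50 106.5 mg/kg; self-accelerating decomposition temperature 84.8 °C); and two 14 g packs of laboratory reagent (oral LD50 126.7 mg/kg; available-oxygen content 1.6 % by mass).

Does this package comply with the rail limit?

Herbicide concentrate: oral LD50 106.5 mg/kg ≤ 300 mg/kg → Code Z9 (Toxic).
With oral LD50 126.7 mg/kg (≤ 300 mg/kg), the laboratory reagent falls in Code Z9.
Total Code Z9: (two 0.7 oz packs = 39.76 g) + (two 14 g packs = 28 g) = 67.76 g.
67.76 g > 50 g (rail limit, Code Z9) — over the limit.

No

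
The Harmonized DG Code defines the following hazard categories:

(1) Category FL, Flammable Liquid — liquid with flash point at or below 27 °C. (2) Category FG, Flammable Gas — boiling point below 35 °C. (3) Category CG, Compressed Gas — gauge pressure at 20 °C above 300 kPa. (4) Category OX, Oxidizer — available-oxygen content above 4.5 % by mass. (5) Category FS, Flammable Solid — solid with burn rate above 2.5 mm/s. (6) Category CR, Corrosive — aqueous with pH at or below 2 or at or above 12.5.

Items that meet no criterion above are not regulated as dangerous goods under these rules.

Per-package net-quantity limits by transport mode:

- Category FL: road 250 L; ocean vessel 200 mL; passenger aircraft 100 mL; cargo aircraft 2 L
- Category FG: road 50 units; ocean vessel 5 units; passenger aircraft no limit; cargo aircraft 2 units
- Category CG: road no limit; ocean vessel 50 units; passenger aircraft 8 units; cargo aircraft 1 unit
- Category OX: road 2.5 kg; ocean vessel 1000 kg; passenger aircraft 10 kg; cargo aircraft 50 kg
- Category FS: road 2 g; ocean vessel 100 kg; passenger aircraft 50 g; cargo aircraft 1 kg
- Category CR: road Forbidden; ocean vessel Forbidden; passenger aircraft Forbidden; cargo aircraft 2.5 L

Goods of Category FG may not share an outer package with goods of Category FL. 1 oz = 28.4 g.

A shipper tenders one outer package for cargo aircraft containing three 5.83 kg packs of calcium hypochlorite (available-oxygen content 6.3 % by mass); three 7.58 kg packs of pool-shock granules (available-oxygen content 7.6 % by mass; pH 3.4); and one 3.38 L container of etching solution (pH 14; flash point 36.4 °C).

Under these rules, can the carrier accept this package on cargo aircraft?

No

Calcium hypochlorite: available-oxygen content 6.3 % by mass > 4.5 % by mass → Category OX (Oxidizer).
Available-oxygen content 7.6 % by mass meets the Category OX criterion (Oxidizer), so the pool-shock granules are Category OX.
pH 14 meets the Category CR criterion (Corrosive), so the etching solution is Category CR.
Category OX net quantity: (three 5.83 kg packs = 17.49 kg) + (three 7.58 kg packs = 22.74 kg) = 40.23 kg.
40.23 kg is within the cargo aircraft limit of 50 kg for Category OX.
Category CR quantity: 3.38 L.
That exceeds the Category CR cargo aircraft limit of 2.5 L.
The segregation rule (Category FG with Category FL) does not apply to Category OX with Category CR.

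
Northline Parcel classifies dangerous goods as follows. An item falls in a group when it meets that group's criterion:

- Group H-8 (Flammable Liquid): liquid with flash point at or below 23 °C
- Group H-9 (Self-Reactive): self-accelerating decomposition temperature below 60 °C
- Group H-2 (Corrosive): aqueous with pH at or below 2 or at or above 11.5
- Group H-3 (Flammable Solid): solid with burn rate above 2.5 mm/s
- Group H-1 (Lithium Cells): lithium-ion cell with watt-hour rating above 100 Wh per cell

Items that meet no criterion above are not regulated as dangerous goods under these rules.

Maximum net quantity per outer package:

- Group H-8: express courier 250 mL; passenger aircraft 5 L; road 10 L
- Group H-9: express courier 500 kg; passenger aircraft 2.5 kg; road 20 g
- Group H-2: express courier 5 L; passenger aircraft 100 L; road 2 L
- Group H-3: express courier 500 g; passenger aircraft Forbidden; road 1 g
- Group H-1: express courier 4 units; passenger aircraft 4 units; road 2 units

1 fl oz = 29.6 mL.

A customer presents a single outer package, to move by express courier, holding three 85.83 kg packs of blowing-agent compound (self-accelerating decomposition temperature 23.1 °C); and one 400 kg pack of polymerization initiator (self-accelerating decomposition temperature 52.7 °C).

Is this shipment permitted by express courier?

No

Blowing-agent compound: self-accelerating decomposition temperature 23.1 °C < 60 °C → Group H-9 (Self-Reactive).
Polymerization initiator: self-accelerating decomposition temperature 52.7 °C < 60 °C → Group H-9 (Self-Reactive).
Total Group H-9: (three 85.83 kg packs = 257.49 kg) + 400 kg = 657.49 kg.
657.49 kg > 500 kg (express courier limit, Group H-9) — over the limit.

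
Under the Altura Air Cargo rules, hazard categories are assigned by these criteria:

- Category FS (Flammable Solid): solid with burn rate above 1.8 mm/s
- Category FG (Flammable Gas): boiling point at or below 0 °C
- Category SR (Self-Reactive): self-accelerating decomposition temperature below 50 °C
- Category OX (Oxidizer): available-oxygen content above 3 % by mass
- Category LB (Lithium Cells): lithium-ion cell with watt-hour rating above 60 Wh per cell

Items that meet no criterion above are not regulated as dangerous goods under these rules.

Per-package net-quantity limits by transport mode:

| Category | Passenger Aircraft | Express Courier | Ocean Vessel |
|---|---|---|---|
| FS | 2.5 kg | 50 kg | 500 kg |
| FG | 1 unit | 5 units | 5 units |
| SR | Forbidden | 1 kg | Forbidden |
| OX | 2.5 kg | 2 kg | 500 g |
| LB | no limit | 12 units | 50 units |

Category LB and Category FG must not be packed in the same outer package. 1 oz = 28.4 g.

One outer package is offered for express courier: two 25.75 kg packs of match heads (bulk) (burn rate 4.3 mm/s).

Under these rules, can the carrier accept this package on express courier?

No

The match heads (bulk) have burn rate 4.3 mm/s, which is > 1.8 mm/s, so they are Category FS (Flammable Solid).
Category FS quantity: two 25.75 kg packs = 51.5 kg.
51.5 kg exceeds the express courier limit of 50 kg for Category FS.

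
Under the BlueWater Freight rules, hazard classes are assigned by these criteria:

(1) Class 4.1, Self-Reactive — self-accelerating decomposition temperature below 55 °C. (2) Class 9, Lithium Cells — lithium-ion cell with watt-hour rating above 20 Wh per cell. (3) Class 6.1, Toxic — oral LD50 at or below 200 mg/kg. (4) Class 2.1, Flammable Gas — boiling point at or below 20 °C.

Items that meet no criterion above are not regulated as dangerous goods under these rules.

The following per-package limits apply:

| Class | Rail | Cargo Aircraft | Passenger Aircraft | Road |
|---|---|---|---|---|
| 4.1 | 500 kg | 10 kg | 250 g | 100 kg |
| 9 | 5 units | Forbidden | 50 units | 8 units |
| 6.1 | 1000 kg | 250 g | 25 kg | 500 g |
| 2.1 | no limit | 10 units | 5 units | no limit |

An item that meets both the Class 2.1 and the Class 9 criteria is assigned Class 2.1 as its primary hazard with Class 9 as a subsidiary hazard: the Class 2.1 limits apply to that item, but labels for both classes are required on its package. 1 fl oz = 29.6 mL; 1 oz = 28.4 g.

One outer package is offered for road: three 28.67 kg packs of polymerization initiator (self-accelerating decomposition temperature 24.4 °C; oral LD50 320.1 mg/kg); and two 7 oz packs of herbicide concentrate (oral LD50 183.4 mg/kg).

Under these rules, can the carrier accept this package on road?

Self-accelerating decomposition temperature 24.4 °C meets the Class 4.1 criterion (Self-Reactive), so the polymerization initiator is Class 4.1.
The herbicide concentrate has oral LD50 183.4 mg/kg, which is ≤ 200 mg/kg, so it is Class 6.1 (Toxic).
Class 4.1 quantity: three 28.67 kg packs = 86.01 kg.
86.01 kg ≤ 100 kg (road limit, Class 4.1) — within limit.
Class 6.1 quantity: two 7 oz packs = 397.6 g.
That is within the Class 6.1 road limit of 500 g.
Every hazard class is within its road limit and no segregation rule is violated.

Yes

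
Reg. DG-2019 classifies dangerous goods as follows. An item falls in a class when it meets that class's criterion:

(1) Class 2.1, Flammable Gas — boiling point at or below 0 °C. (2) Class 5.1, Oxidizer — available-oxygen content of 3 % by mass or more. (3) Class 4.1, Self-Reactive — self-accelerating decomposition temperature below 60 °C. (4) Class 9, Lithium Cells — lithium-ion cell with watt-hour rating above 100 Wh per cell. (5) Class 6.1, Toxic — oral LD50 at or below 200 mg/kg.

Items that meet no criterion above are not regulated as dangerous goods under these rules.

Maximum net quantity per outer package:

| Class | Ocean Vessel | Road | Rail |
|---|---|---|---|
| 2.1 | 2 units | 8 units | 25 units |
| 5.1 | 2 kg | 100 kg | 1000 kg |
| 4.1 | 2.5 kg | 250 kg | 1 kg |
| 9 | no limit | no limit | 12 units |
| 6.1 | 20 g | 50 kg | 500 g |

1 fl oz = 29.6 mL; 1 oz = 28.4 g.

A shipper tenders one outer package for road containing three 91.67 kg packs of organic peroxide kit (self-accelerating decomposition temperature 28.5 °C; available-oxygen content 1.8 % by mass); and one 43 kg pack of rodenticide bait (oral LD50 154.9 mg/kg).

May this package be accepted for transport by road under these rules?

With self-accelerating decomposition temperature 28.5 °C (< 60 °C), the organic peroxide kit falls in Class 4.1.
With oral LD50 154.9 mg/kg (≤ 200 mg/kg), the rodenticide bait falls in Class 6.1.
Class 4.1 quantity: three 91.67 kg packs = 275.01 kg.
275.01 kg exceeds the road limit of 250 kg for Class 4.1.
Class 6.1 quantity: 43 kg.
43 kg is within the road limit of 50 kg for Class 6.1.

No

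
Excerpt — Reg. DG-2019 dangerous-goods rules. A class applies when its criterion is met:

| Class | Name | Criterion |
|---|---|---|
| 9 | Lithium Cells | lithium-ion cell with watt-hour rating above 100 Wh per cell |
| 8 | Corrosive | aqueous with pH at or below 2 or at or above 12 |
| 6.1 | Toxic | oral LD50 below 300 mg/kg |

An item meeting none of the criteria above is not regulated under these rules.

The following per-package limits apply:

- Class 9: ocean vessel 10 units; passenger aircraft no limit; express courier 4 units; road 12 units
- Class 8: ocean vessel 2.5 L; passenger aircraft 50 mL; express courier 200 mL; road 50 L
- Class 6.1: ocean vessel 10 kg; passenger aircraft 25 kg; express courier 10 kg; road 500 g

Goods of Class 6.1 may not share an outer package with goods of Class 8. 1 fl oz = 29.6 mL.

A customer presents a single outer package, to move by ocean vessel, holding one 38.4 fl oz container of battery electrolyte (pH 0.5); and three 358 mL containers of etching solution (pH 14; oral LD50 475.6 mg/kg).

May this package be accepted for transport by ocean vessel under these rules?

The battery electrolyte has pH 0.5, which is ≤ 2, so it is Class 8 (Corrosive).
pH 14 meets the Class 8 criterion (Corrosive), so the etching solution is Class 8.
Total Class 8: (one 38.4 fl oz container = 1136.64 mL) + (three 358 mL containers = 1.074 L) = 2210.64 mL.
2210.64 mL ≤ 2.5 L (ocean vessel limit, Class 8) — within limit.

Yes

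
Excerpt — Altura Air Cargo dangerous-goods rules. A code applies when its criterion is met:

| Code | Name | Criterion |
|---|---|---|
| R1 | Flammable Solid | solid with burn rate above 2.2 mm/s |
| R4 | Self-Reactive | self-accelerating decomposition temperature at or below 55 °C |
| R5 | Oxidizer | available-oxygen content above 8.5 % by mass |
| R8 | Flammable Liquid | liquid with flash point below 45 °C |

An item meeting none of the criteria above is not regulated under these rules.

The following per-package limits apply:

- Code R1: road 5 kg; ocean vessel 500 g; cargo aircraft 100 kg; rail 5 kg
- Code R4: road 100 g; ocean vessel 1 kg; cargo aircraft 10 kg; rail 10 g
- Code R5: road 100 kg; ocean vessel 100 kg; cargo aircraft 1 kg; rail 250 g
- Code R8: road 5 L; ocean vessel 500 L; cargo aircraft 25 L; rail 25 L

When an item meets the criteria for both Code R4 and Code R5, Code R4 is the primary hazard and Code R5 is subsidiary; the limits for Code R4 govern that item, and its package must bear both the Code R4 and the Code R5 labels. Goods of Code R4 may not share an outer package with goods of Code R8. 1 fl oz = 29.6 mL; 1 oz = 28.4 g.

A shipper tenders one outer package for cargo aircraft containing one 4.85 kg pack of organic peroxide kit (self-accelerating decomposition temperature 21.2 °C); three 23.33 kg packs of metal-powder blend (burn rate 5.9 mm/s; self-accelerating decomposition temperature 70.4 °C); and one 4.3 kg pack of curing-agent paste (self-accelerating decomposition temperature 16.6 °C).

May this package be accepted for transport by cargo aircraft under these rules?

Self-accelerating decomposition temperature 21.2 °C meets the Code R4 criterion (Self-Reactive), so the organic peroxide kit is Code R4.
Burn rate 5.9 mm/s meets the Code R1 criterion (Flammable Solid), so the metal-powder blend is Code R1.
Curing-agent paste: self-accelerating decomposition temperature 16.6 °C ≤ 55 °C → Code R4 (Self-Reactive).
Code R4 net quantity: 4.85 kg + 4.3 kg = 9.15 kg.
9.15 kg ≤ 10 kg (cargo aircraft limit, Code R4) — within limit.
Code R1 quantity: three 23.33 kg packs = 69.99 kg.
That is within the Code R1 cargo aircraft limit of 100 kg.
The segregation rule (Code R4 with Code R8) does not apply to Code R4 with Code R1.
Every hazard code is within its cargo aircraft limit and no segregation rule is violated.

Yes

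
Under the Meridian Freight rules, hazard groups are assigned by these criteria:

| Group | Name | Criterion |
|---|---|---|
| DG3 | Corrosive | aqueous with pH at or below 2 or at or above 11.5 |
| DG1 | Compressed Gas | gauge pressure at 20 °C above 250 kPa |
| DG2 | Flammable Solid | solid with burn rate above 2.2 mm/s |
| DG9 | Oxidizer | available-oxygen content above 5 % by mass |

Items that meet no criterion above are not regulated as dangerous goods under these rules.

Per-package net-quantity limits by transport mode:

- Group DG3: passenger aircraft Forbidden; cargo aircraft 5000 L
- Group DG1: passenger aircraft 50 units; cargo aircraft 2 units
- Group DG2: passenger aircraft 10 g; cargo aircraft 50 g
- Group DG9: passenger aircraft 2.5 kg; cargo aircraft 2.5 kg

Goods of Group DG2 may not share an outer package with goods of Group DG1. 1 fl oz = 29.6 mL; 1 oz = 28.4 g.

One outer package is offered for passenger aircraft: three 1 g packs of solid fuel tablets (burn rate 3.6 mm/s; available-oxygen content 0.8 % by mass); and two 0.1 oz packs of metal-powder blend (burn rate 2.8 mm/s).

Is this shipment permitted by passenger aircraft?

Yes

With burn rate 3.6 mm/s (> 2.2 mm/s), the solid fuel tablets fall in Group DG2.
With burn rate 2.8 mm/s (> 2.2 mm/s), the metal-powder blend falls in Group DG2.
Group DG2 net quantity: (three 1 g packs = 3 g) + (two 0.1 oz packs = 5.68 g) = 8.68 g.
8.68 g ≤ 10 g (passenger aircraft limit, Group DG2) — within limit.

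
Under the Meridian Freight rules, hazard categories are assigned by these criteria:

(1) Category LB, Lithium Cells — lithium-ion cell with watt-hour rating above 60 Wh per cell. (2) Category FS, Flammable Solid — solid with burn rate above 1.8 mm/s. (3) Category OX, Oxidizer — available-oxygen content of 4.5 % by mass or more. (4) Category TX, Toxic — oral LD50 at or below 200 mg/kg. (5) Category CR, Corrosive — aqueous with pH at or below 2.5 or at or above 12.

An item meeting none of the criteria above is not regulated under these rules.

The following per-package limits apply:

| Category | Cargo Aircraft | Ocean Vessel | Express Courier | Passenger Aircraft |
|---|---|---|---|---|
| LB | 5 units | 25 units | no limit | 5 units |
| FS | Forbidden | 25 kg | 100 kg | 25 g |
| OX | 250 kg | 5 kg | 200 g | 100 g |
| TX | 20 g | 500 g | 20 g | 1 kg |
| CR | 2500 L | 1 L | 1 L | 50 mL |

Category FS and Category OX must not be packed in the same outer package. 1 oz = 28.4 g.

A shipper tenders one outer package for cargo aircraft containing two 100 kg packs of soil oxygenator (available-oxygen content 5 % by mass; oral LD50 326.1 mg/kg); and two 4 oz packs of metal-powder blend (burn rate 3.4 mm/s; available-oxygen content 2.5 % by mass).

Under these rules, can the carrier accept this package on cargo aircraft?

No

The soil oxygenator has available-oxygen content 5 % by mass, which is ≥ 4.5 % by mass, so it is Category OX (Oxidizer).
With burn rate 3.4 mm/s (> 1.8 mm/s), the metal-powder blend falls in Category FS.
Category FS quantity: two 4 oz packs = 227.2 g.
Category FS is Forbidden by cargo aircraft.
Category OX quantity: two 100 kg packs = 200 kg.
200 kg ≤ 250 kg (cargo aircraft limit, Category OX) — within limit.
Category FS and Category OX may not share an outer package.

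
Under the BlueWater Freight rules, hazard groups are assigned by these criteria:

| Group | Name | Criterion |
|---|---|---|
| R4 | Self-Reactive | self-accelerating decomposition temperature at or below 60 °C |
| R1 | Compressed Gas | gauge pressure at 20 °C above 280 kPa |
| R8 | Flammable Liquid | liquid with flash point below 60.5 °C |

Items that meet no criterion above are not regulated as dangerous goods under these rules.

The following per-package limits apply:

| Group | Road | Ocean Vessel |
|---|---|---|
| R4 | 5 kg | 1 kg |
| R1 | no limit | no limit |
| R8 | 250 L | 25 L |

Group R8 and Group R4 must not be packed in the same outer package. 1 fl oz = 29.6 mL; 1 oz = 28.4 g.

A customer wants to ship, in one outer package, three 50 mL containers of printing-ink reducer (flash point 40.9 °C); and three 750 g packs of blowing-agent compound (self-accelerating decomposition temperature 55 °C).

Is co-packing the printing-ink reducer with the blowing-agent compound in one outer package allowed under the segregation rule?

The printing-ink reducer has flash point 40.9 °C, which is < 60.5 °C, so it is Group R8 (Flammable Liquid).
Self-accelerating decomposition temperature 55 °C meets the Group R4 criterion (Self-Reactive), so the blowing-agent compound is Group R4.
Group R8 and Group R4 may not share an outer package.

No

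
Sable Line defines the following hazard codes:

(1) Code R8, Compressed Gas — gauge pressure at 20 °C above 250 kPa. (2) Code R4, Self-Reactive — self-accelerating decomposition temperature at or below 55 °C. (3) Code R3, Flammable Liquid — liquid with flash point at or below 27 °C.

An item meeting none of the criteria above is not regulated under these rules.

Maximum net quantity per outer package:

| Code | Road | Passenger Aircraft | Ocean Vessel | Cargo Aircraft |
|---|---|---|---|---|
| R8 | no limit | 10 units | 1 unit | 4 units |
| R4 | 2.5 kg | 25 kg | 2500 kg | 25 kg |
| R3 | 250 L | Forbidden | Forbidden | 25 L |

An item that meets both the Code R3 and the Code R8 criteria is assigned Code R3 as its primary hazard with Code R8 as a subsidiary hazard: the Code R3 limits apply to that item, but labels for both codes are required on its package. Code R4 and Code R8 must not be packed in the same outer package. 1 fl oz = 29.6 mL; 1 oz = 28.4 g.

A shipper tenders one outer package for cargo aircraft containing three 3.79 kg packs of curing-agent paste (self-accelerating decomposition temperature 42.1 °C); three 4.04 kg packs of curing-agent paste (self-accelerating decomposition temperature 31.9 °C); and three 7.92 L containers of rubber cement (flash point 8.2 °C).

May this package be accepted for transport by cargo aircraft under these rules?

Self-accelerating decomposition temperature 42.1 °C meets the Code R4 criterion (Self-Reactive), so the curing-agent paste is Code R4.
Self-accelerating decomposition temperature 31.9 °C meets the Code R4 criterion (Self-Reactive), so the curing-agent paste is Code R4.
With flash point 8.2 °C (≤ 27 °C), the rubber cement falls in Code R3.
Total Code R4: (three 3.79 kg packs = 11.37 kg) + (three 4.04 kg packs = 12.12 kg) = 23.49 kg.
23.49 kg ≤ 25 kg (cargo aircraft limit, Code R4) — within limit.
Code R3 quantity: three 7.92 L containers = 23.76 L.
23.76 L is within the cargo aircraft limit of 25 L for Code R3.
The segregation rule (Code R4 with Code R8) does not apply to Code R4 with Code R3.
Every hazard code is within its cargo aircraft limit and no segregation rule is violated.

Yes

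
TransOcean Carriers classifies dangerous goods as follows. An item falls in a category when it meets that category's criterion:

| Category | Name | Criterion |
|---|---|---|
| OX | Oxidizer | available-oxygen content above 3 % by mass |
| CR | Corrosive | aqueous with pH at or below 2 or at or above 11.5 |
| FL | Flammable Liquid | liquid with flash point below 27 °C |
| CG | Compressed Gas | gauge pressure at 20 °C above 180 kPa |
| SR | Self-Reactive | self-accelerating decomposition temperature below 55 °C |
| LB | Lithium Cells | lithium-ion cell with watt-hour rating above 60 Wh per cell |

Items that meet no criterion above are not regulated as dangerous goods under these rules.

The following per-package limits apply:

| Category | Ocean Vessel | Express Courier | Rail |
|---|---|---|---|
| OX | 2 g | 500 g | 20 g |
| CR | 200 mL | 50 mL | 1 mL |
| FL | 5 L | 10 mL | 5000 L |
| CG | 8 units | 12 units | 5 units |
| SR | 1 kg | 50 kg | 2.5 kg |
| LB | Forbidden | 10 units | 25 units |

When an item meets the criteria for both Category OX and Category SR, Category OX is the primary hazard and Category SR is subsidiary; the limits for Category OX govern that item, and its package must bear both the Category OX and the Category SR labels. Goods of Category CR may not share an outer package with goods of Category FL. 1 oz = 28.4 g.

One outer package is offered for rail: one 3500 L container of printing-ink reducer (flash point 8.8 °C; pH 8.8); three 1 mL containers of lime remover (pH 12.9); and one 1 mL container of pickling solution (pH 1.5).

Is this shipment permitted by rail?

The printing-ink reducer has flash point 8.8 °C, which is < 27 °C, so it is Category FL (Flammable Liquid).
The lime remover has pH 12.9, which is ≥ 11.5, so it is Category CR (Corrosive).
The pickling solution has pH 1.5, which is ≤ 2, so it is Category CR (Corrosive).
Category CR net quantity: (three 1 mL containers = 3 mL) + 1 mL = 4 mL.
That exceeds the Category CR rail limit of 1 mL.
Category FL quantity: 3500 L.
3500 L ≤ 5000 L (rail limit, Category FL) — within limit.
Category CR and Category FL may not share an outer package.

No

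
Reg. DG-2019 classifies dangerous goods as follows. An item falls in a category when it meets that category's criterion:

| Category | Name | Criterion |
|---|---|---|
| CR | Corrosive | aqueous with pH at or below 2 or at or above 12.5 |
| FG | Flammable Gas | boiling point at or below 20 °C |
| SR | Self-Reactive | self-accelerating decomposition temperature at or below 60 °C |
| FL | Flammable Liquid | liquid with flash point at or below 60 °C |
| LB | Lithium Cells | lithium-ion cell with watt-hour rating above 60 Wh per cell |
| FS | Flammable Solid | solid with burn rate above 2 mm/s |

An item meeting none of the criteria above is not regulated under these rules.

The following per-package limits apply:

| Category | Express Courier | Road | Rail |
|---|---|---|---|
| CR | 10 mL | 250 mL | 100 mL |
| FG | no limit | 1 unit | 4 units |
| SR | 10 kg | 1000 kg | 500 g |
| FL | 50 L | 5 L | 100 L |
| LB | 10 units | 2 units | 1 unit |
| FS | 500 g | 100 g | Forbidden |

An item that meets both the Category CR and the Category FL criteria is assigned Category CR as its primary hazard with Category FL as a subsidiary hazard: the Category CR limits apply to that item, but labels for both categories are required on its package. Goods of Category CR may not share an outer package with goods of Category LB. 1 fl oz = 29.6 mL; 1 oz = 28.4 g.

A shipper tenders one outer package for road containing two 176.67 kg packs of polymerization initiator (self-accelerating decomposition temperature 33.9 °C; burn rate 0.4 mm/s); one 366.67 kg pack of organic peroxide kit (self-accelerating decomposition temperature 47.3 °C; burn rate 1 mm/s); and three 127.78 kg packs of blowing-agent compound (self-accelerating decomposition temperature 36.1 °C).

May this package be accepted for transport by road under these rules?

With self-accelerating decomposition temperature 33.9 °C (≤ 60 °C), the polymerization initiator falls in Category SR.
With self-accelerating decomposition temperature 47.3 °C (≤ 60 °C), the organic peroxide kit falls in Category SR.
Blowing-agent compound: self-accelerating decomposition temperature 36.1 °C ≤ 60 °C → Category SR (Self-Reactive).
Total Category SR: (two 176.67 kg packs = 353.34 kg) + 366.67 kg + (three 127.78 kg packs = 383.34 kg) = 1103.35 kg.
1103.35 kg exceeds the road limit of 1000 kg for Category SR.

No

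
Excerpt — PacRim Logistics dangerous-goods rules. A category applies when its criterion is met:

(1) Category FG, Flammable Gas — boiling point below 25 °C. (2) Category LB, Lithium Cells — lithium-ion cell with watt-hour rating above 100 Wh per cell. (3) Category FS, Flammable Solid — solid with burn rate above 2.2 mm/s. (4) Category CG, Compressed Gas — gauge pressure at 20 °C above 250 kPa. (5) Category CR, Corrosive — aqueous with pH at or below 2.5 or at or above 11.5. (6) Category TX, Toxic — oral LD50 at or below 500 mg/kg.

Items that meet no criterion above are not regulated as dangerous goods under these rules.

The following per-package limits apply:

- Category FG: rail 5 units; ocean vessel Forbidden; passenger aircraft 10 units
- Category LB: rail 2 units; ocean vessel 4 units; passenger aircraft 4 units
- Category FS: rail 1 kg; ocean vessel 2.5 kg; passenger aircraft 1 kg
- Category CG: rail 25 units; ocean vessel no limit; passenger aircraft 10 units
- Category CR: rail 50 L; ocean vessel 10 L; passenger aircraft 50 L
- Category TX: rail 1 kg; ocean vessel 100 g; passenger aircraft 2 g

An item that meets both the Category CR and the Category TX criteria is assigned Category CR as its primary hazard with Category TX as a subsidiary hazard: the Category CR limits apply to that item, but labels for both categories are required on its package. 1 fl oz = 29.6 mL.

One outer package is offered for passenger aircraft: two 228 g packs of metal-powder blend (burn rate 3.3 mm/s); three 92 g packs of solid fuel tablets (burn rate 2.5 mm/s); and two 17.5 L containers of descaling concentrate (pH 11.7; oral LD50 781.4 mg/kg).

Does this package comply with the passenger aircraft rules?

Burn rate 3.3 mm/s meets the Category FS criterion (Flammable Solid), so the metal-powder blend is Category FS.
The solid fuel tablets have burn rate 2.5 mm/s, which is > 2.2 mm/s, so they are Category FS (Flammable Solid).
Descaling concentrate: pH 11.7 ≥ 11.5 → Category CR (Corrosive).
Total Category FS: (two 228 g packs = 456 g) + (three 92 g packs = 276 g) = 732 g.
732 g ≤ 1 kg (passenger aircraft limit, Category FS) — within limit.
Category CR quantity: two 17.5 L containers = 35 L.
35 L ≤ 50 L (passenger aircraft limit, Category CR) — within limit.
Every hazard category is within its passenger aircraft limit and no segregation rule is violated.

Yes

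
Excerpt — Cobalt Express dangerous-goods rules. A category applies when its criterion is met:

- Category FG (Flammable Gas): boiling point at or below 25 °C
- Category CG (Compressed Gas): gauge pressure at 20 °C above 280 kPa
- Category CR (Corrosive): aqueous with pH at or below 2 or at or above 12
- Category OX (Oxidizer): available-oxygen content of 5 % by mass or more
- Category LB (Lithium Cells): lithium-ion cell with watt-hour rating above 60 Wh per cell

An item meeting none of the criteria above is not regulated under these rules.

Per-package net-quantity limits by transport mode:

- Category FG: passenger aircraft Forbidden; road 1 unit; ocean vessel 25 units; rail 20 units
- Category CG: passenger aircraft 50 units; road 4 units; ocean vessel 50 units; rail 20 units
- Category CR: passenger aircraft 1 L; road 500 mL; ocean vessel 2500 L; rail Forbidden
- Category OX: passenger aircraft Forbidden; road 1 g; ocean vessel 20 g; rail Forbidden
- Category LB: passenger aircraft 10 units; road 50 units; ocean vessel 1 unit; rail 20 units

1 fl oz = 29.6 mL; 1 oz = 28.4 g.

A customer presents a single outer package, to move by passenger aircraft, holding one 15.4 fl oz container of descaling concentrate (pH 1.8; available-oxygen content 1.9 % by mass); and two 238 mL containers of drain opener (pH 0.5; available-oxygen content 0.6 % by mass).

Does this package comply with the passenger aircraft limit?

Descaling concentrate: pH 1.8 ≤ 2 → Category CR (Corrosive).
With pH 0.5 (≤ 2), the drain opener falls in Category CR.
Category CR net quantity: (one 15.4 fl oz container = 455.84 mL) + (two 238 mL containers = 476 mL) = 931.84 mL.
931.84 mL is within the passenger aircraft limit of 1 L for Category CR.

Yes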